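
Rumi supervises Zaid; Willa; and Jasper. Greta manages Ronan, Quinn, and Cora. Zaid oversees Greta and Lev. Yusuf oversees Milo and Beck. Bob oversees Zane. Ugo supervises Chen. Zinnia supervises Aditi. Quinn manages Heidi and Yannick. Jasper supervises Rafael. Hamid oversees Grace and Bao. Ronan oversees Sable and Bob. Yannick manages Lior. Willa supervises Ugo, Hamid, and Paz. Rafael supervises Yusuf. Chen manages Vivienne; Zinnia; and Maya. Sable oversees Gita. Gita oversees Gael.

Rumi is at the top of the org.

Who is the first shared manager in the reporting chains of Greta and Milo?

Rumi

Greta's chain of managers is Zaid, Rumi. Milo's chain of managers is Yusuf, Rafael, Jasper, Rumi. The first manager that appears in both chains is Rumi.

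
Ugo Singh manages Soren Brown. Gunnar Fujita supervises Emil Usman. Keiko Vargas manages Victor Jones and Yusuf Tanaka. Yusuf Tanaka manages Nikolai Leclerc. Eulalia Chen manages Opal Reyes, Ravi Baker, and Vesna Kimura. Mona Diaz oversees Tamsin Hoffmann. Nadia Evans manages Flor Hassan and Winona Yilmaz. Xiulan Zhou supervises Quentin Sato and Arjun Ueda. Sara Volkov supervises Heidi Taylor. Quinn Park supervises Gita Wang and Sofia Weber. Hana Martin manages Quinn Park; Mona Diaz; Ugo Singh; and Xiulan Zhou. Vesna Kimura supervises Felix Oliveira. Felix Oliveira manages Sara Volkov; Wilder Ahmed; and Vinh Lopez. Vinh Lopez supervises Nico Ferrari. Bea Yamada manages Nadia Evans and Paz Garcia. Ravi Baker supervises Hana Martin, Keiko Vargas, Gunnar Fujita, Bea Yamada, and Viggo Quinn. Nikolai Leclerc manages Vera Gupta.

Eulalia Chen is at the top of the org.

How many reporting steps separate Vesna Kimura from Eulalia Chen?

1

Chain from Vesna Kimura up to Eulalia Chen: Vesna Kimura → Eulalia Chen. That is 1 step up, so Vesna Kimura is 1 level below Eulalia Chen.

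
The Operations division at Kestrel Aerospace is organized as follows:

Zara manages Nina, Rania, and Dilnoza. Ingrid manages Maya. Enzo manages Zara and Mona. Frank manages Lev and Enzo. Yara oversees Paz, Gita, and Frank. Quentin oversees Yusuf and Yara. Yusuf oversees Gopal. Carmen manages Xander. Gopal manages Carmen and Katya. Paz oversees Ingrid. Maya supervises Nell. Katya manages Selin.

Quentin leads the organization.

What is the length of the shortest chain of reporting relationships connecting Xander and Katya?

3

Xander is 2 levels below Gopal, and Katya is 1 level below Gopal (their lowest common manager). The shortest path runs up from Xander to Gopal and back down to Katya: 2 + 1 = 3 links.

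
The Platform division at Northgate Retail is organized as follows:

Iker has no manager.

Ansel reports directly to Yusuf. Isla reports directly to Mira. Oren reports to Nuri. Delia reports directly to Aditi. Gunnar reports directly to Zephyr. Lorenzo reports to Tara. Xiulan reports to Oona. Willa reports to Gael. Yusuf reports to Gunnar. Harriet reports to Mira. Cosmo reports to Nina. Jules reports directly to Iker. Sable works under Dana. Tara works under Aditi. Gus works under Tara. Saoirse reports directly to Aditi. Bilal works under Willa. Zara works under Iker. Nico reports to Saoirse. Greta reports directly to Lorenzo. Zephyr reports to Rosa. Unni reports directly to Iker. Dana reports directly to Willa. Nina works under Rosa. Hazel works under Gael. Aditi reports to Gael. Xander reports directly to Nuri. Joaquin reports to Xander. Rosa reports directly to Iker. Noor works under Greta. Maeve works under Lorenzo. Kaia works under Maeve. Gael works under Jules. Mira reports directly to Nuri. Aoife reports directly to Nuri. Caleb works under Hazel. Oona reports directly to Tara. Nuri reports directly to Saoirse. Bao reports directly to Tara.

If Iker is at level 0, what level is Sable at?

Chain from Sable up to Iker: Sable → Dana → Willa → Gael → Jules → Iker. That is 5 steps up, so Sable is 5 levels below Iker.

5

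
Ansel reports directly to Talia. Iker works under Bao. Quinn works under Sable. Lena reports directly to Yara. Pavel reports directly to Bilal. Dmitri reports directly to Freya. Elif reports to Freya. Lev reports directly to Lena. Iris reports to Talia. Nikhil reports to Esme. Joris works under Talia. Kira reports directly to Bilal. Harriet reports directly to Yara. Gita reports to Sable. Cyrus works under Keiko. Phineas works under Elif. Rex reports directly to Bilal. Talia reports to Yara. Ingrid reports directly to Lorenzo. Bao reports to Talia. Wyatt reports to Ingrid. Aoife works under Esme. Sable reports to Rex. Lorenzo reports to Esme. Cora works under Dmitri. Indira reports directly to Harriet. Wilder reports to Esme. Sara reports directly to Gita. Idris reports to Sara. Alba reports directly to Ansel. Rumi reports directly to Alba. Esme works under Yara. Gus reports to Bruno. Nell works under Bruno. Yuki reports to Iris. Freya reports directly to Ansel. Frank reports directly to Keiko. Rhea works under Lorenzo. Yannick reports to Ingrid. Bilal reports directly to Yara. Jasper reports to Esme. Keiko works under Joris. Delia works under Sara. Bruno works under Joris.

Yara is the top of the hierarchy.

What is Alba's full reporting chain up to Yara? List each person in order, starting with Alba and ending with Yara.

Alba -> Ansel -> Talia -> Yara

Alba reports to Ansel. Ansel reports to Talia. Talia reports to Yara. Yara is at the top.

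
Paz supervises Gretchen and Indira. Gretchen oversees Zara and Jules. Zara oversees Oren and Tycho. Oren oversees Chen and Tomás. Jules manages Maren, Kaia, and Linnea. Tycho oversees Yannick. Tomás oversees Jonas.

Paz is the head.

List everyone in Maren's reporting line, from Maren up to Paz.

Maren reports to Jules. Jules reports to Gretchen. Gretchen reports to Paz. Paz is at the top.

Maren -> Jules -> Gretchen -> Paz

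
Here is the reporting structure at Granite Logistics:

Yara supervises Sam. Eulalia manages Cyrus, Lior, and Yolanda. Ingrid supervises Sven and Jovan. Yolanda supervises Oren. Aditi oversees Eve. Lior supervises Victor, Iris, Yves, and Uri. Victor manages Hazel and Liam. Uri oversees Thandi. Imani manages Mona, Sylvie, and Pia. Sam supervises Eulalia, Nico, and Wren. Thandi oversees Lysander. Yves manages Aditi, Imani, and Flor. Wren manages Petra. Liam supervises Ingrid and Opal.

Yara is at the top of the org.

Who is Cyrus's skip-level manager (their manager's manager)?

Cyrus reports to Eulalia, and Eulalia reports to Sam. So Cyrus's skip-level manager is Sam.

Sam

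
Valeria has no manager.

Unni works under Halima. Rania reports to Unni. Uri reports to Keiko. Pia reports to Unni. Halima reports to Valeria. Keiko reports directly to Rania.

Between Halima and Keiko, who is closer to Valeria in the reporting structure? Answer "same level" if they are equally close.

Halima is 1 level below Valeria; Keiko is 4. Halima is higher.

Halima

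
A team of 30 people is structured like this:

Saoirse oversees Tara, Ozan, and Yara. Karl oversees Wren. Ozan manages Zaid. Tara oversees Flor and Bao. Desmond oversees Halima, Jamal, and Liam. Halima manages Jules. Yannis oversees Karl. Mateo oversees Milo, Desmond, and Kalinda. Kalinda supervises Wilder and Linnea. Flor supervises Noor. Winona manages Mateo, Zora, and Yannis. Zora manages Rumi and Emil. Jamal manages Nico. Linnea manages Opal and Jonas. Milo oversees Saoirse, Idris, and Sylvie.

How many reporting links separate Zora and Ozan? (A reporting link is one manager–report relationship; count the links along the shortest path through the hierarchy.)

Zora is 1 level below Winona, and Ozan is 4 levels below Winona (their lowest common manager). The shortest path runs up from Zora to Winona and back down to Ozan: 1 + 4 = 5 links.

5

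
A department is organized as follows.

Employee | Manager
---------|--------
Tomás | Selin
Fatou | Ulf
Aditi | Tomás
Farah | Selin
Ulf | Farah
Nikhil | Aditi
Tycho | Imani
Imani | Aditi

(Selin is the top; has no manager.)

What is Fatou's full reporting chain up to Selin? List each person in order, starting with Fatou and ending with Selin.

Fatou -> Ulf -> Farah -> Selin

Fatou reports to Ulf. Ulf reports to Farah. Farah reports to Selin. Selin is at the top.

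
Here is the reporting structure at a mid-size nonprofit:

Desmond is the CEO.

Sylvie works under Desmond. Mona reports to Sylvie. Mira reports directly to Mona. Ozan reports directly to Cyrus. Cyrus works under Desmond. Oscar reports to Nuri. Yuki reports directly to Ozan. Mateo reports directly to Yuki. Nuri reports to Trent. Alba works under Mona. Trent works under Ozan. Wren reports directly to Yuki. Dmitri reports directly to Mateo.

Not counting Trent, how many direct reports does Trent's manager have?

Trent reports to Ozan. Ozan's other direct reports are Yuki — 1 peer.

1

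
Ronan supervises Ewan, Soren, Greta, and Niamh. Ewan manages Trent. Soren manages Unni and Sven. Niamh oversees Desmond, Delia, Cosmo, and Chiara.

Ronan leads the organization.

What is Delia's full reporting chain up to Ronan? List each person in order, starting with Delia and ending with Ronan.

Delia -> Niamh -> Ronan

Delia reports to Niamh. Niamh reports to Ronan. Ronan is at the top.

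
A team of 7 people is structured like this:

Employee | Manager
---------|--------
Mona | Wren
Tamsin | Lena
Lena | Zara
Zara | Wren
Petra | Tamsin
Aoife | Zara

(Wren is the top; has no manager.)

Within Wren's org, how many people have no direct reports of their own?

The people in Wren's organization with no one reporting to them are Mona, Aoife, Petra. That is 3.

3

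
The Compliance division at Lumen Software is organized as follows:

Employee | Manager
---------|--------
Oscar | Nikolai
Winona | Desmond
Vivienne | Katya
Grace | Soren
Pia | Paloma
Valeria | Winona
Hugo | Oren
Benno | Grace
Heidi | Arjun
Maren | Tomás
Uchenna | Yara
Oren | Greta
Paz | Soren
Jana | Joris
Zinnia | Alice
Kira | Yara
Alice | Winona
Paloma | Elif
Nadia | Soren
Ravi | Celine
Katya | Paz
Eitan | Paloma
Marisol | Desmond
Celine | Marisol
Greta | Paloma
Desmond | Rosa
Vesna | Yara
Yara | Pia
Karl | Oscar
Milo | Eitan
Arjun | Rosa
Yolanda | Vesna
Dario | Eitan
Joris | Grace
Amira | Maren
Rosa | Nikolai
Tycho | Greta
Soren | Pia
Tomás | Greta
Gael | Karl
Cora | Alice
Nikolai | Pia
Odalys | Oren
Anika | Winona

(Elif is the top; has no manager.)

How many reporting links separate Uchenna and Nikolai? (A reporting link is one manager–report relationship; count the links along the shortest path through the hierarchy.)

3

Uchenna is 2 levels below Pia, and Nikolai is 1 level below Pia (their lowest common manager). The shortest path runs up from Uchenna to Pia and back down to Nikolai: 2 + 1 = 3 links.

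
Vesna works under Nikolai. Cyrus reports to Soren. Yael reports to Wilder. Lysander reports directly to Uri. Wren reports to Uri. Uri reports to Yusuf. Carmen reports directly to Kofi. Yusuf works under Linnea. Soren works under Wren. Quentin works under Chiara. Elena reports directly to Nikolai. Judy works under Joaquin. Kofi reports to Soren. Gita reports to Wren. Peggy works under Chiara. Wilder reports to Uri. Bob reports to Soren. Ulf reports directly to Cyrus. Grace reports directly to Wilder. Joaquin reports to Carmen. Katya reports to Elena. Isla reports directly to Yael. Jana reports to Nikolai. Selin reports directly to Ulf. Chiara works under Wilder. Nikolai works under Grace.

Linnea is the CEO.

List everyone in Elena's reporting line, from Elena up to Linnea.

Elena reports to Nikolai. Nikolai reports to Grace. Grace reports to Wilder. Wilder reports to Uri. Uri reports to Yusuf. Yusuf reports to Linnea. Linnea is at the top.

Elena -> Nikolai -> Grace -> Wilder -> Uri -> Yusuf -> Linnea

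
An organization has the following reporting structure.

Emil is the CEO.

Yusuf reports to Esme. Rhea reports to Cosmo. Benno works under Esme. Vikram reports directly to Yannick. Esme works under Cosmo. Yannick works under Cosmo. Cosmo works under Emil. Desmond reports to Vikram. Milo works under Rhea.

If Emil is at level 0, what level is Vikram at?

Chain from Vikram up to Emil: Vikram → Yannick → Cosmo → Emil. That is 3 steps up, so Vikram is 3 levels below Emil.

3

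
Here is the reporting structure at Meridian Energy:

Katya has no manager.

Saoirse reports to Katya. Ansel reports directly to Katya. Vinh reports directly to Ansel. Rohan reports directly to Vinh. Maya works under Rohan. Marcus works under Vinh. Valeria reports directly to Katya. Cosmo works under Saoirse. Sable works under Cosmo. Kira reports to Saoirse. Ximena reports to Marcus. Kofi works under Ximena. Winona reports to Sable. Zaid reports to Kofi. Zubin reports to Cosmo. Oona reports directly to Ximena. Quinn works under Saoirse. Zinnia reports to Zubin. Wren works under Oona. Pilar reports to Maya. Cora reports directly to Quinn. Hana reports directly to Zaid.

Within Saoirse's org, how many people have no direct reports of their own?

The people in Saoirse's organization with no one reporting to them are Cora, Kira, Zinnia, Winona. That is 4.

4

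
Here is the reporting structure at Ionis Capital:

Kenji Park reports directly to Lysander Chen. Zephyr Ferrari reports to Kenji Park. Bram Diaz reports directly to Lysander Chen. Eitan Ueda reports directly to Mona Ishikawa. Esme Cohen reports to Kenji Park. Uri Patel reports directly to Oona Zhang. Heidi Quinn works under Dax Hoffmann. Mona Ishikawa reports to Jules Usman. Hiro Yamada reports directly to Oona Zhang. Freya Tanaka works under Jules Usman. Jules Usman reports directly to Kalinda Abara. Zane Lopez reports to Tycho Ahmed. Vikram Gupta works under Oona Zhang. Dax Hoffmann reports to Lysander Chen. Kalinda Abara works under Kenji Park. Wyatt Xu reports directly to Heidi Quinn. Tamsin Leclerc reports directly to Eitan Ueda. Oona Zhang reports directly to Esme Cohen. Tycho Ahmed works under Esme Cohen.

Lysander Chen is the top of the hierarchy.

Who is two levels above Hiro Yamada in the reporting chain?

Esme Cohen

Hiro Yamada reports to Oona Zhang, and Oona Zhang reports to Esme Cohen. So Hiro Yamada's skip-level manager is Esme Cohen.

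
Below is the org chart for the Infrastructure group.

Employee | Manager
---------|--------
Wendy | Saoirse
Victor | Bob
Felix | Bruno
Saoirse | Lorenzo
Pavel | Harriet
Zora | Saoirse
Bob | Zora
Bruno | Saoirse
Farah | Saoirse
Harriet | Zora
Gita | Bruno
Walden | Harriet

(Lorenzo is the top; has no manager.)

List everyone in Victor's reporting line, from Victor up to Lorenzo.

Victor -> Bob -> Zora -> Saoirse -> Lorenzo

Victor reports to Bob. Bob reports to Zora. Zora reports to Saoirse. Saoirse reports to Lorenzo. Lorenzo is at the top.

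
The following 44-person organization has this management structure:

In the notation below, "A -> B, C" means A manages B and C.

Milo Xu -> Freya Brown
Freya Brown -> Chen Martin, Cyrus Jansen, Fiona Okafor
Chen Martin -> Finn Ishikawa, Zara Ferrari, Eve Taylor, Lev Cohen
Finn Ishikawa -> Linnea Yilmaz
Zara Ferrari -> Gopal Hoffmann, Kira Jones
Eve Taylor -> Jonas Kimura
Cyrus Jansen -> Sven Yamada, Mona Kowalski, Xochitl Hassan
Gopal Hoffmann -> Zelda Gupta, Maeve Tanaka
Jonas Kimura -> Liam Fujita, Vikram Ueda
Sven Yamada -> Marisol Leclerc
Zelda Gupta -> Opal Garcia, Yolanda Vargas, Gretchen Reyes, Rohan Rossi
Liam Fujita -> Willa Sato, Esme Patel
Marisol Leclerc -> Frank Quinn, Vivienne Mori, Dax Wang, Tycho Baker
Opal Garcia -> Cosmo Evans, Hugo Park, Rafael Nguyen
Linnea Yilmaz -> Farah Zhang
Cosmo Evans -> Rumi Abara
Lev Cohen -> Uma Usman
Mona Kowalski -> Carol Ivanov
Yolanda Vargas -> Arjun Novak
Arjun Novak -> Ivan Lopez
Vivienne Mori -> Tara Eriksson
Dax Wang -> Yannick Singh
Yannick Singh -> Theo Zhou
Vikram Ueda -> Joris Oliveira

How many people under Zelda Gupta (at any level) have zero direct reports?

6

The people in Zelda Gupta's organization with no one reporting to them are Rohan Rossi, Gretchen Reyes, Ivan Lopez, Rafael Nguyen, Hugo Park, Rumi Abara. That is 6.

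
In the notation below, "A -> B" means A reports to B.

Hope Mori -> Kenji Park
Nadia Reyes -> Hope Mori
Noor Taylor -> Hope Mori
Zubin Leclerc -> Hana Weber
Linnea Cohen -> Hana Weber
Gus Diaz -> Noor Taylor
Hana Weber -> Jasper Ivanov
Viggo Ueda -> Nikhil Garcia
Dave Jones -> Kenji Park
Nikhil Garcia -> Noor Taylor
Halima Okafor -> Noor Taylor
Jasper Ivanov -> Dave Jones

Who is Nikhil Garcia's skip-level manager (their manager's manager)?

Hope Mori

Nikhil Garcia reports to Noor Taylor, and Noor Taylor reports to Hope Mori. So Nikhil Garcia's skip-level manager is Hope Mori.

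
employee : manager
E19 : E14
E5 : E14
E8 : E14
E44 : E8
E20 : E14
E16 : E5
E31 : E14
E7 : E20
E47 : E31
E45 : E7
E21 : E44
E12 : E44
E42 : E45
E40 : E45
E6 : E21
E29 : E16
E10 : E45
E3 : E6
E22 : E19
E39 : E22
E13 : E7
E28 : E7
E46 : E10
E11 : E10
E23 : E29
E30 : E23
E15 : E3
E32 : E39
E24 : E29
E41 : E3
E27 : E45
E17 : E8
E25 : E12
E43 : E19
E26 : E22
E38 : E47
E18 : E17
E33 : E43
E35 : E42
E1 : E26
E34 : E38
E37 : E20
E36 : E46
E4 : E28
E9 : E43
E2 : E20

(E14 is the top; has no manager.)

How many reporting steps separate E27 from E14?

4

Chain from E27 up to E14: E27 → E45 → E7 → E20 → E14. That is 4 steps up, so E27 is 4 levels below E14.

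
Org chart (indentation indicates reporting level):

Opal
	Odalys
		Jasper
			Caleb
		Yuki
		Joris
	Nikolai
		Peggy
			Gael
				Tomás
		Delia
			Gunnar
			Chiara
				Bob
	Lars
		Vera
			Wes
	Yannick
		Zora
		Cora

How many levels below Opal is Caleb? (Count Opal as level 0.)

3

Chain from Caleb up to Opal: Caleb → Jasper → Odalys → Opal. That is 3 steps up, so Caleb is 3 levels below Opal.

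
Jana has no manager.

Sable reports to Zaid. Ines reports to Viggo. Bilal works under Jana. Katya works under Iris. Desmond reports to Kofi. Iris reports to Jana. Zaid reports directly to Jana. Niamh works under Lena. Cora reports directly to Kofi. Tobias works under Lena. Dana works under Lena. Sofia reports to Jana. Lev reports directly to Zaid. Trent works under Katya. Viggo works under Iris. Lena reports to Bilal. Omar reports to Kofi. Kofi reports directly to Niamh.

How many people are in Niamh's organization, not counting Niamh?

4

Niamh directly manages Kofi. Under Kofi: Cora, Omar, Desmond (3). That's 4 in total.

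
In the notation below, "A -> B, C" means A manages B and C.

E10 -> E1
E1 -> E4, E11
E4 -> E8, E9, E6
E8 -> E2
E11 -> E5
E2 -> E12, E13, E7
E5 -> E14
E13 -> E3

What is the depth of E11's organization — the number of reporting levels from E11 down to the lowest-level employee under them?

2

The longest chain under E11 runs E11 → E5 → E14, which is 2 levels below E11.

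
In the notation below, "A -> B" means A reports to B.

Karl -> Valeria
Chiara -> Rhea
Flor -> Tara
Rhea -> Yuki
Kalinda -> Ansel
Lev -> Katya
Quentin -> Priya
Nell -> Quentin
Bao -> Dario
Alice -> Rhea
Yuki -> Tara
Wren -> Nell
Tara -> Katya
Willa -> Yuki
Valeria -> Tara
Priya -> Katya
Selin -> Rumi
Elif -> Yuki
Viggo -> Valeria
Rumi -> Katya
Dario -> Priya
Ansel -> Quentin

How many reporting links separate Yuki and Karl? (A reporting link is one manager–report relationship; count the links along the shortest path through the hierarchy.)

3

Yuki is 1 level below Tara, and Karl is 2 levels below Tara (their lowest common manager). The shortest path runs up from Yuki to Tara and back down to Karl: 1 + 2 = 3 links.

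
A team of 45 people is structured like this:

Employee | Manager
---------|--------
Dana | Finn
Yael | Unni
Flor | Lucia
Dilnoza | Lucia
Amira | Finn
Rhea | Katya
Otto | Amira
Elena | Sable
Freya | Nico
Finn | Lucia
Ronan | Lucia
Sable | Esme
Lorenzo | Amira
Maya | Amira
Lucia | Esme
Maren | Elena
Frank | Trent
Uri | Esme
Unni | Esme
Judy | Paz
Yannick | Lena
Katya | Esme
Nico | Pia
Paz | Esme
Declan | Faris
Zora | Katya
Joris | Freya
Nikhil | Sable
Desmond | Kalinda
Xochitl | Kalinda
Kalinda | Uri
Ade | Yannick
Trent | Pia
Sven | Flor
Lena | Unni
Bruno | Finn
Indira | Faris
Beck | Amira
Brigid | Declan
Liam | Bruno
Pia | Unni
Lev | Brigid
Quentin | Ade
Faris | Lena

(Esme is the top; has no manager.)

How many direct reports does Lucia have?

4

Lucia directly manages Finn, Ronan, Flor, Dilnoza. That is 4 direct reports.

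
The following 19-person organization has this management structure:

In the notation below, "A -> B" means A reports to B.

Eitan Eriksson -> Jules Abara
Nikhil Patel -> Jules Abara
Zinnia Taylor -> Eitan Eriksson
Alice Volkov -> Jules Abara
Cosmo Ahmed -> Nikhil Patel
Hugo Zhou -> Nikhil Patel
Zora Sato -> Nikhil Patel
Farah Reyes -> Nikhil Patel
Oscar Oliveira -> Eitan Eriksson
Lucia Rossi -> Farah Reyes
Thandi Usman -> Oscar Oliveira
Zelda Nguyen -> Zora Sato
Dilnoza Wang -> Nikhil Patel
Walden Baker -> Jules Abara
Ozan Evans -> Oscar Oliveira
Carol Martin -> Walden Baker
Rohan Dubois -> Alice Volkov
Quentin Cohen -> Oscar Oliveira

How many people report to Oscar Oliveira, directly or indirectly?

3

Oscar Oliveira directly manages Thandi Usman, Ozan Evans, Quentin Cohen. Thandi Usman has no reports. Ozan Evans has no reports. Quentin Cohen has no reports. So Oscar Oliveira's organization is 3 direct reports plus everyone under them: 1 + 1 + 1 = 3.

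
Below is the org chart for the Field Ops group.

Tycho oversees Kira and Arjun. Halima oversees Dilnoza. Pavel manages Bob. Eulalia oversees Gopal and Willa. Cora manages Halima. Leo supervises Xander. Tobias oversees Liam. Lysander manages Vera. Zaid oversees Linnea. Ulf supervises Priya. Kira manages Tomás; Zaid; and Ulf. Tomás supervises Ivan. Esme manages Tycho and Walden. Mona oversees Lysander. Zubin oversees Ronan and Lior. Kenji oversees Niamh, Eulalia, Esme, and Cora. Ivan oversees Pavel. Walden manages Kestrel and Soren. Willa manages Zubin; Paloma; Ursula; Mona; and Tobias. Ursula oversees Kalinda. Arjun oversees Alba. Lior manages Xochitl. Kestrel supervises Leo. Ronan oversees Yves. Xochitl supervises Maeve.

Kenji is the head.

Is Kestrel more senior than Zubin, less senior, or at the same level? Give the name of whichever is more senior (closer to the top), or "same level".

Both Kestrel and Zubin are 3 levels below Kenji.

same level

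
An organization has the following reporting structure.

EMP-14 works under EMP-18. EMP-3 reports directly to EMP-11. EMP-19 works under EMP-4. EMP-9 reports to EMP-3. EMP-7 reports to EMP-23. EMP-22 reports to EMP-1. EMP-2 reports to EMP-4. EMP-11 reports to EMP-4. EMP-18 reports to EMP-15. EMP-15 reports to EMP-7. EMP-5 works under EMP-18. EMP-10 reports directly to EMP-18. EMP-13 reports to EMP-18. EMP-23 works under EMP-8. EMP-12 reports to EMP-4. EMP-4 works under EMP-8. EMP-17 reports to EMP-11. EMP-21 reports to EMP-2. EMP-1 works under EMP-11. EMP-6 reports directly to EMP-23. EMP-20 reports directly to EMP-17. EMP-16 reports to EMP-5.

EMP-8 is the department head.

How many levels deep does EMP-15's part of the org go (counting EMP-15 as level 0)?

The longest chain under EMP-15 runs EMP-15 → EMP-18 → EMP-5 → EMP-16, which is 3 levels below EMP-15.

3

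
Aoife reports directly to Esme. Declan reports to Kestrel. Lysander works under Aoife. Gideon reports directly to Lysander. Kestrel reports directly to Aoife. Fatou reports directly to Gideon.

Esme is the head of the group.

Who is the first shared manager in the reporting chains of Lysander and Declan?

Aoife

Lysander's chain of managers is Aoife, Esme. Declan's chain of managers is Kestrel, Aoife, Esme. The first manager that appears in both chains is Aoife.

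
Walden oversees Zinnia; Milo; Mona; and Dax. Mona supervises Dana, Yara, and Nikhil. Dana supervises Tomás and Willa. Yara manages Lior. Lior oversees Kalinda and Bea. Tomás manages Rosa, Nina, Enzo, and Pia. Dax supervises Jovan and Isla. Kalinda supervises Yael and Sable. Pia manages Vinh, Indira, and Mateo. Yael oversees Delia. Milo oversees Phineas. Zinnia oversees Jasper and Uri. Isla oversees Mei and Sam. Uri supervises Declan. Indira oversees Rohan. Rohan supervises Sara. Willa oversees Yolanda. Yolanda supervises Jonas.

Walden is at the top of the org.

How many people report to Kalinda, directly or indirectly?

Kalinda directly manages Yael, Sable. Under Yael: Delia (1). Sable has no reports. So Kalinda's organization is 2 direct reports plus everyone under them: 2 + 1 = 3.

3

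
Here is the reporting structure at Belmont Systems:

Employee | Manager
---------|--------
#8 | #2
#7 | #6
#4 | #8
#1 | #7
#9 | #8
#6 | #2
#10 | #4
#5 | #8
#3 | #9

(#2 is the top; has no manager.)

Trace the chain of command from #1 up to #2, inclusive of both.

#1 -> #7 -> #6 -> #2

#1 reports to #7. #7 reports to #6. #6 reports to #2. #2 is at the top.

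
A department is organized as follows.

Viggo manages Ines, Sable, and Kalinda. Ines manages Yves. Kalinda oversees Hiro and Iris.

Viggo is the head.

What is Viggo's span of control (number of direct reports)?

3

Viggo directly manages Ines, Sable, Kalinda. That is 3 direct reports.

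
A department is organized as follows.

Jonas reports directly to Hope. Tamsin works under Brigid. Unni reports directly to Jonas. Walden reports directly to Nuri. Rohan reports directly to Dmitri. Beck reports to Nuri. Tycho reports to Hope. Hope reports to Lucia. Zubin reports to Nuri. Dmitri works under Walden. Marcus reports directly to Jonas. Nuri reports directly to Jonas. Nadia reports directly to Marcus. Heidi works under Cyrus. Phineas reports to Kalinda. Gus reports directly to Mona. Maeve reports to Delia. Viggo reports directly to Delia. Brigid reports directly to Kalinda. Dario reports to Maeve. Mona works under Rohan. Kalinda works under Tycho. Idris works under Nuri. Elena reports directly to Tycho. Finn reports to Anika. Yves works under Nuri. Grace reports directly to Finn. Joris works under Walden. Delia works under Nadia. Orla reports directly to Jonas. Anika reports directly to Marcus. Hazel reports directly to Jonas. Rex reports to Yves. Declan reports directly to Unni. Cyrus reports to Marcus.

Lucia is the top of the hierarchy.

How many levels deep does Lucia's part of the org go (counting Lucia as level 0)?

The longest chain under Lucia runs Lucia → Hope → Jonas → Nuri → Walden → Dmitri → Rohan → Mona → Gus, which is 8 levels below Lucia.

8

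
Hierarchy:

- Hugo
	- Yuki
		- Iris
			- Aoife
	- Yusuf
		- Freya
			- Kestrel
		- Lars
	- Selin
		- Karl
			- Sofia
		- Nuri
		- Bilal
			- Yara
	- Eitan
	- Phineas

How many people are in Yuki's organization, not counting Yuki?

Yuki directly manages Iris. Under Iris: Aoife (1). That's 2 in total.

2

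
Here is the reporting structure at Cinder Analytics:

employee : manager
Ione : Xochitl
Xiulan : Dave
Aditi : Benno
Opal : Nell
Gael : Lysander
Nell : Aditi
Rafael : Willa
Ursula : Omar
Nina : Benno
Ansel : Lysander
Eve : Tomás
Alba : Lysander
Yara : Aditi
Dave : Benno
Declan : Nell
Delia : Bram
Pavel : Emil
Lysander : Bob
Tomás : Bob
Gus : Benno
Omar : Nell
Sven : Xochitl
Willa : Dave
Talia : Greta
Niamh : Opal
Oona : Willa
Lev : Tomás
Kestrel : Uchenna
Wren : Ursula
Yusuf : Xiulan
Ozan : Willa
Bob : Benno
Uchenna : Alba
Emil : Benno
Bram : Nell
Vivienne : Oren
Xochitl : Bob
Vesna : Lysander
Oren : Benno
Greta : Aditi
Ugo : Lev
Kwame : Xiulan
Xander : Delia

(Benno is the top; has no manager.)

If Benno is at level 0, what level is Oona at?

3

Chain from Oona up to Benno: Oona → Willa → Dave → Benno. That is 3 steps up, so Oona is 3 levels below Benno.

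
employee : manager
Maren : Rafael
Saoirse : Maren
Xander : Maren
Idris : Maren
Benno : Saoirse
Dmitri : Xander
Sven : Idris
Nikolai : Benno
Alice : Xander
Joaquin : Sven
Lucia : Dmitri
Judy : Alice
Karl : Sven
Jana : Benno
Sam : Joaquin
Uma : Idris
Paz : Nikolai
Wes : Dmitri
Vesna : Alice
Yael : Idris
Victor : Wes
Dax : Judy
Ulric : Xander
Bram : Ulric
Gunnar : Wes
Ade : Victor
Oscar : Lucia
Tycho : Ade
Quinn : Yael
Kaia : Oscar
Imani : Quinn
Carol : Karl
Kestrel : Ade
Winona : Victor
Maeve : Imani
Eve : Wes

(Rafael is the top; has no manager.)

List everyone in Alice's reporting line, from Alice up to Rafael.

Alice -> Xander -> Maren -> Rafael

Alice reports to Xander. Xander reports to Maren. Maren reports to Rafael. Rafael is at the top.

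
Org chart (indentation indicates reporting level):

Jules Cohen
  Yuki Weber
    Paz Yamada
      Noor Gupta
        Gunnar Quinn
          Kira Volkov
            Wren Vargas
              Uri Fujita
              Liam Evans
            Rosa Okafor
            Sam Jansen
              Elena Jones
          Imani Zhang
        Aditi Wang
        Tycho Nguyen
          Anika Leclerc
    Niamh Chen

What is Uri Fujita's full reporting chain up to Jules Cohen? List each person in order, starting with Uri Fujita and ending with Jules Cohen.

Uri Fujita reports to Wren Vargas. Wren Vargas reports to Kira Volkov. Kira Volkov reports to Gunnar Quinn. Gunnar Quinn reports to Noor Gupta. Noor Gupta reports to Paz Yamada. Paz Yamada reports to Yuki Weber. Yuki Weber reports to Jules Cohen. Jules Cohen is at the top.

Uri Fujita -> Wren Vargas -> Kira Volkov -> Gunnar Quinn -> Noor Gupta -> Paz Yamada -> Yuki Weber -> Jules Cohen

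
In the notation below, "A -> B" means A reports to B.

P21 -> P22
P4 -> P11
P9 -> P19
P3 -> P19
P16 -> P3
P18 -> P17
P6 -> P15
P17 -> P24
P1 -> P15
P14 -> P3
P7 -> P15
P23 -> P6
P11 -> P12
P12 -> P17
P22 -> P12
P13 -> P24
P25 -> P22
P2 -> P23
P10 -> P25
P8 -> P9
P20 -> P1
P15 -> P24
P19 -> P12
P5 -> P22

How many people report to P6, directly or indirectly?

2

P6 directly manages P23. Under P23: P2 (1). That's 2 in total.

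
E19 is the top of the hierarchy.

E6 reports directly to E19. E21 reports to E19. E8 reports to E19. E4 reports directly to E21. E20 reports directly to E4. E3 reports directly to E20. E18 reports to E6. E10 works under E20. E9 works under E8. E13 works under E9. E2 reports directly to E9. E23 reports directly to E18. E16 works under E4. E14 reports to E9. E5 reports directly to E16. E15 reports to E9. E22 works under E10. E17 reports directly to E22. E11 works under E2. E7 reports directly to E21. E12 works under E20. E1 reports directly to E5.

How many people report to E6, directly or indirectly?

2

E6 directly manages E18. Under E18: E23 (1). That's 2 in total.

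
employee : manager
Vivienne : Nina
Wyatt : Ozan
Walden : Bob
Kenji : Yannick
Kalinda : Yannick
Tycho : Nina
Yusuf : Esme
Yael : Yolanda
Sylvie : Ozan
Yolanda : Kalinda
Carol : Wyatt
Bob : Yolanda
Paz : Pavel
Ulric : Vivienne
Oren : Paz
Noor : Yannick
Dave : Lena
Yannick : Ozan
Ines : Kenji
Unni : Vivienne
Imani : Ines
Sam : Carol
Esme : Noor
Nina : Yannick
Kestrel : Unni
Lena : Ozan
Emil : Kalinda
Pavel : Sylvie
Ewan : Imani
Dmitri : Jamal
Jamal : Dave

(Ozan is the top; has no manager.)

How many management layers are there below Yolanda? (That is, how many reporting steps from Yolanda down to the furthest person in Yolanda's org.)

2

The longest chain under Yolanda runs Yolanda → Bob → Walden, which is 2 levels below Yolanda.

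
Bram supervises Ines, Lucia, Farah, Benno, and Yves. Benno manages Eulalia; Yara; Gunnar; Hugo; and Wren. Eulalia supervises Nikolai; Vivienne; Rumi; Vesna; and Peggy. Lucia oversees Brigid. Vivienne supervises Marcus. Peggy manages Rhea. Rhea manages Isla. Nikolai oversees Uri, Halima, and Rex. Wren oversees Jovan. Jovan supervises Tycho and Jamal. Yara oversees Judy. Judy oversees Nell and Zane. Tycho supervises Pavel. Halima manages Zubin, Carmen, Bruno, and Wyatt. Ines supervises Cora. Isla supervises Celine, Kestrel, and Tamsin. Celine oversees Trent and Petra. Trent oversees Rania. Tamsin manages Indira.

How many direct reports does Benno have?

Benno directly manages Eulalia, Gunnar, Wren, Yara, Hugo. That is 5 direct reports.

5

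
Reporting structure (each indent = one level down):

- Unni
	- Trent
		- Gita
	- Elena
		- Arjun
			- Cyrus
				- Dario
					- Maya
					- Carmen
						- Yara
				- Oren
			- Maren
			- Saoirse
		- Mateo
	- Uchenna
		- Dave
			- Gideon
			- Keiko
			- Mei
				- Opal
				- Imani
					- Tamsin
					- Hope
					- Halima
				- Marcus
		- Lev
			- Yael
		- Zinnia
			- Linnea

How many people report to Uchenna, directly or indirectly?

Uchenna directly manages Dave, Lev, Zinnia. Under Dave: Mei, Marcus, Imani, Halima, Hope, Tamsin, Opal, Keiko, Gideon (9). Under Lev: Yael (1). Under Zinnia: Linnea (1). So Uchenna's organization is 3 direct reports plus everyone under them: 10 + 2 + 2 = 14.

14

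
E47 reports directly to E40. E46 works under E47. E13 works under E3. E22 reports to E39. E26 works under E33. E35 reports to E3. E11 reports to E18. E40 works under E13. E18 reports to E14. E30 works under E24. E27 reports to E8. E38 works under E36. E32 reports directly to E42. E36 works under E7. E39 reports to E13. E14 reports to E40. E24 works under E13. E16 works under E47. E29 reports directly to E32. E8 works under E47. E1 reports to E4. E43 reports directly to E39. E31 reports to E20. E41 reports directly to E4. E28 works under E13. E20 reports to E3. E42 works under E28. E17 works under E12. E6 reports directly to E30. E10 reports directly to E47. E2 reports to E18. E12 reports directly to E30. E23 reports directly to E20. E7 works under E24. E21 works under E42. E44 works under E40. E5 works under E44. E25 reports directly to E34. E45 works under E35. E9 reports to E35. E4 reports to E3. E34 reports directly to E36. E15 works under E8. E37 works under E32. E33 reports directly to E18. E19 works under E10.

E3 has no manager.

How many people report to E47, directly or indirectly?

E47 directly manages E10, E8, E46, E16. Under E10: E19 (1). Under E8: E15, E27 (2). E46 has no reports. E16 has no reports. So E47's organization is 4 direct reports plus everyone under them: 2 + 3 + 1 + 1 = 7.

7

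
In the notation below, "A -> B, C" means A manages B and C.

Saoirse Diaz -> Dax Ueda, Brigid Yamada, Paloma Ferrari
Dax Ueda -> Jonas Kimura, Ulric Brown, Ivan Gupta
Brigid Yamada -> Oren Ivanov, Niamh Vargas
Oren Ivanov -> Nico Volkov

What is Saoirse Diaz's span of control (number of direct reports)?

Saoirse Diaz directly manages Dax Ueda, Brigid Yamada, Paloma Ferrari. That is 3 direct reports.

3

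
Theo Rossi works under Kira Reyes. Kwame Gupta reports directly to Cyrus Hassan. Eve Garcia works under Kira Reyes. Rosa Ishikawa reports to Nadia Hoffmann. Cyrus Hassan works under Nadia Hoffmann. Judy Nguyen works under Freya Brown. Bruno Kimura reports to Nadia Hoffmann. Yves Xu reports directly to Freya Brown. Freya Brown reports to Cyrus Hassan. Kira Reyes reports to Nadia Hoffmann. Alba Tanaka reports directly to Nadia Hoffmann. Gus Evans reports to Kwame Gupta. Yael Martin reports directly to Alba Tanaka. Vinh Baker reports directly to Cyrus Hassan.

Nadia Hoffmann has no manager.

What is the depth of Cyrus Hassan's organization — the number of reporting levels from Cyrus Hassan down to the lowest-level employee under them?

2

The longest chain under Cyrus Hassan runs Cyrus Hassan → Kwame Gupta → Gus Evans, which is 2 levels below Cyrus Hassan.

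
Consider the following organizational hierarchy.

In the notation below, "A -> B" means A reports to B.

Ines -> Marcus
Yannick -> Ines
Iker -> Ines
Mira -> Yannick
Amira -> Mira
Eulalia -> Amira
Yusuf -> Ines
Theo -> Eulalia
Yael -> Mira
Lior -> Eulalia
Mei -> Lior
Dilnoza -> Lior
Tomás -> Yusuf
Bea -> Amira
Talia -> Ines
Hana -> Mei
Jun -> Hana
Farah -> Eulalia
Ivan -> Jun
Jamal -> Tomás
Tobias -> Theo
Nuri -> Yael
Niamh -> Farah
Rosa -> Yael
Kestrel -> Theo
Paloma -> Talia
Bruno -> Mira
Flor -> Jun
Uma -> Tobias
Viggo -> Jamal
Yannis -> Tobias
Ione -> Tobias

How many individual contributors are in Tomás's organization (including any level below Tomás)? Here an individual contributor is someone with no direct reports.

1

The only person in Tomás's organization with no one reporting to them is Viggo. That is 1.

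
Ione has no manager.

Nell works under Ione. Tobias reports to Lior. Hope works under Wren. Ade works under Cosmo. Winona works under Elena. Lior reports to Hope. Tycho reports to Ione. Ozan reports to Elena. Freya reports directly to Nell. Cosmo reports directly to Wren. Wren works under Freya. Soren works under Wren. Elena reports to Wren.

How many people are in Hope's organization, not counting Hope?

Hope directly manages Lior. Under Lior: Tobias (1). That's 2 in total.

2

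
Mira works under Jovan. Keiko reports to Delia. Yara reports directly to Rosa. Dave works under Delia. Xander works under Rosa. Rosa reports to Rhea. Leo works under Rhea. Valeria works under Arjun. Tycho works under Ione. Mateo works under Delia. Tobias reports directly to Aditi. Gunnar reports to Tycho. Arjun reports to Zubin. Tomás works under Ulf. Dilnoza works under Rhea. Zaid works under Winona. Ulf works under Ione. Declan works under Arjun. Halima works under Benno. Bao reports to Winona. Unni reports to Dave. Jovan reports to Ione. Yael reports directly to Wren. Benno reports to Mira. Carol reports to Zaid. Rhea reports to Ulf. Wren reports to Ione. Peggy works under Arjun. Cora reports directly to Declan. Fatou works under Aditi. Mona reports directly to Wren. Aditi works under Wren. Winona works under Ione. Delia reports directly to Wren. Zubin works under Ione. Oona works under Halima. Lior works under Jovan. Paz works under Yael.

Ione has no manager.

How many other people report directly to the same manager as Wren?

Wren reports to Ione. Ione's other direct reports are Winona, Ulf, Tycho, Jovan, Zubin — 5 peers.

5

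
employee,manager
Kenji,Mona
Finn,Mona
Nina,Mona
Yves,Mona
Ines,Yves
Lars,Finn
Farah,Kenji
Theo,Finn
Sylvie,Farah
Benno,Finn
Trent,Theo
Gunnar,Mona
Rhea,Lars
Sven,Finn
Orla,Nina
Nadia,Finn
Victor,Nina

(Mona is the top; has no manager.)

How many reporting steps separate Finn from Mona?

1

Chain from Finn up to Mona: Finn → Mona. That is 1 step up, so Finn is 1 level below Mona.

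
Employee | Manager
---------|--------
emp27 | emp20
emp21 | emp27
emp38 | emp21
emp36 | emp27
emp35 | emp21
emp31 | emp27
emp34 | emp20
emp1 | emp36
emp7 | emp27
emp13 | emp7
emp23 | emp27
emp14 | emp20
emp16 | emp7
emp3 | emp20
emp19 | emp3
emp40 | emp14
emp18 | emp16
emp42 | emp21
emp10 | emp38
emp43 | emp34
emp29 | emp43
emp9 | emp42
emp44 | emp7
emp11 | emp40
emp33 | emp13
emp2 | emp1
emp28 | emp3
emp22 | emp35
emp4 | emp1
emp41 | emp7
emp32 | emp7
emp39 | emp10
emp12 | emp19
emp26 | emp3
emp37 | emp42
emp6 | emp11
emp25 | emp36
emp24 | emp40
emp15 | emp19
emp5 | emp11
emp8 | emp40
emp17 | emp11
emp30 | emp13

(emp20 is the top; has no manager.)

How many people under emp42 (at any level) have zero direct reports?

2

The people in emp42's organization with no one reporting to them are emp37, emp9. That is 2.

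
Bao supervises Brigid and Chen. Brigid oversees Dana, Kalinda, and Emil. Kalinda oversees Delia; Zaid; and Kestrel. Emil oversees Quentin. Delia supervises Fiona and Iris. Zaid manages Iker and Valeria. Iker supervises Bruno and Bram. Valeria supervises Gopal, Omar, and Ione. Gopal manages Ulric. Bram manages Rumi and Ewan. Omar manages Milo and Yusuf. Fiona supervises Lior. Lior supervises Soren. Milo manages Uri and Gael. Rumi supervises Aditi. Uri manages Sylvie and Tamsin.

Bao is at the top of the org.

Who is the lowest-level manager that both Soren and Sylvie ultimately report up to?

Soren's chain of managers is Lior, Fiona, Delia, Kalinda, Brigid, Bao. Sylvie's chain of managers is Uri, Milo, Omar, Valeria, Zaid, Kalinda, Brigid, Bao. The first manager that appears in both chains is Kalinda.

Kalinda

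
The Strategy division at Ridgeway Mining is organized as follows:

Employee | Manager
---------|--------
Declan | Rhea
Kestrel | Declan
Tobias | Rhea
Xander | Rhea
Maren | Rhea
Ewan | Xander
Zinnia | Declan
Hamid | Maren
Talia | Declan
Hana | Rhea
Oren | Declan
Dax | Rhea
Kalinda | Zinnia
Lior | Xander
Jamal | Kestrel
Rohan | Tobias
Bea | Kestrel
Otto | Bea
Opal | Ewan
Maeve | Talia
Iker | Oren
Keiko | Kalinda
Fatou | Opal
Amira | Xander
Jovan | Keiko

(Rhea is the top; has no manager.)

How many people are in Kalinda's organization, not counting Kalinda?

Kalinda directly manages Keiko. Under Keiko: Jovan (1). That's 2 in total.

2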